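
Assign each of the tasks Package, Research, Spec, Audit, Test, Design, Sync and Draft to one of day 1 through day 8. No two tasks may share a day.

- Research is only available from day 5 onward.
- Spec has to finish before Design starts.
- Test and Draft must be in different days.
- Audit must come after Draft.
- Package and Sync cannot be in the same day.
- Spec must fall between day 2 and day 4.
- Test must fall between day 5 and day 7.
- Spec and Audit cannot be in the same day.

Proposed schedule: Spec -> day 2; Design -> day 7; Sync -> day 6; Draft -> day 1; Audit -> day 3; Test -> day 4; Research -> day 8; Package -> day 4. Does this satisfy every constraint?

Test must fall between day 5 and day 7 — violated.
Spec and Audit cannot be in the same day — holds.
Test and Draft must be in different days — holds.
Audit must come after Draft — holds.
Spec has to finish before Design starts — holds.
Spec must fall between day 2 and day 4 — holds.
Package and Sync cannot be in the same day — holds.
Research is only available from day 5 onward — holds.
No two tasks may share a day — violated.

No — it violates: No two tasks may share a day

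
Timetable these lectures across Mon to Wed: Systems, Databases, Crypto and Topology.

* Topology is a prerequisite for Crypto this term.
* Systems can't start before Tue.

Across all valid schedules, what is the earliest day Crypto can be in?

Precedence pushes Crypto to at least Tue.
Crypto at Tue is achievable: Systems in Tue; Topology in Mon; Crypto in Tue; Databases in Mon.

Tue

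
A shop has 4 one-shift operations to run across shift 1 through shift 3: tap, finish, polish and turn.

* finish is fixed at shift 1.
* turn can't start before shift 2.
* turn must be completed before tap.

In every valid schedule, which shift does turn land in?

Turn is available from shift 2; downstream work caps turn at shift 2.
So turn is pinned to shift 2.

shift 2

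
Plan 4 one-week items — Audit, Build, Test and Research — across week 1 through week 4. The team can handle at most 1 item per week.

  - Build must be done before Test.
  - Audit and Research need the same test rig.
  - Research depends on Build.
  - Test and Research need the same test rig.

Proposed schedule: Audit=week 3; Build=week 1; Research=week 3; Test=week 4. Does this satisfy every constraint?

Invalid. Audit and Research need the same test rig.

Audit and Research need the same test rig — violated.
The team can handle at most 1 item per week — violated.
Build must be done before Test — holds.
Test and Research need the same test rig — holds.
Research depends on Build — holds.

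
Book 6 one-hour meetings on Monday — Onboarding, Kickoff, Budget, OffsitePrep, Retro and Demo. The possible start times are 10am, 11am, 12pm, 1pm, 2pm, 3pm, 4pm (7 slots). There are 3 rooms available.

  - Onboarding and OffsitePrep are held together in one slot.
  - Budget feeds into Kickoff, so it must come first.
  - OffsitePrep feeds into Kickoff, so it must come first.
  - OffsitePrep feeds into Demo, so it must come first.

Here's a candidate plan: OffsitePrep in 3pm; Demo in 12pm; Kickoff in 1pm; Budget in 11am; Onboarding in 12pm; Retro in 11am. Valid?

Invalid. OffsitePrep feeds into Demo, so it must come first.

Onboarding and OffsitePrep are held together in one slot — violated.
Budget feeds into Kickoff, so it must come first — holds.
OffsitePrep feeds into Kickoff, so it must come first — violated.
There are 3 rooms available — holds.
OffsitePrep feeds into Demo, so it must come first — violated.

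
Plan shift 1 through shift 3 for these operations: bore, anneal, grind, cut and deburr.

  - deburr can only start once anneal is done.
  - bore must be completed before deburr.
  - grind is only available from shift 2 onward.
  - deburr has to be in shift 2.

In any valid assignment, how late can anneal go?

Downstream work caps anneal at shift 1.
anneal at shift 1 is achievable: cut=shift 1; bore=shift 1; deburr=shift 2; grind=shift 2; anneal=shift 1.

shift 1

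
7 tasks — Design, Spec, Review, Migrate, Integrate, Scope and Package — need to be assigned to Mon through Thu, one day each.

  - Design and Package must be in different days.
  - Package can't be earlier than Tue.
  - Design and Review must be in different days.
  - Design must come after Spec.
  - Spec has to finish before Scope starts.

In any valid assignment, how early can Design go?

Precedence pushes Design to at least Tue.
Design at Tue is achievable: Design=Tue; Integrate=Mon; Spec=Mon; Review=Mon; Package=Wed; Migrate=Mon; Scope=Tue.

Tue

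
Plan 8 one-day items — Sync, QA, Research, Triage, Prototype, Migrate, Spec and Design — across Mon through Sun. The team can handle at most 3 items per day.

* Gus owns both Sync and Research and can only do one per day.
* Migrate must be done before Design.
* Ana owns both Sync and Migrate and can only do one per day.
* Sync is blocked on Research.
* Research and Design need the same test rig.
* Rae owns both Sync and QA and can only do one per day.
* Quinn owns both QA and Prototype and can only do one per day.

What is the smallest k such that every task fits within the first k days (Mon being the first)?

3 days

The precedence chain requires at least 2 distinct days.
With at most 3 per day and 8 tasks, at least 3 days are needed.
3 works (last occupied day: Wed): for example Triage=Tue, QA=Mon, Migrate=Mon, Design=Tue, Prototype=Wed, Research=Mon, Spec=Wed, Sync=Tue.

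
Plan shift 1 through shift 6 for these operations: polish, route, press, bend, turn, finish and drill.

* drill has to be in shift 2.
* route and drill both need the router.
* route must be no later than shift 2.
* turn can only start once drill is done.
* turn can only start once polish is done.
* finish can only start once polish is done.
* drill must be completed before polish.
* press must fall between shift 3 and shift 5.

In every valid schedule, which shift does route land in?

route's window is shift 1–shift 2.
drill is fixed at shift 2, and route can't share a shift with drill.
So route must be shift 1.

shift 1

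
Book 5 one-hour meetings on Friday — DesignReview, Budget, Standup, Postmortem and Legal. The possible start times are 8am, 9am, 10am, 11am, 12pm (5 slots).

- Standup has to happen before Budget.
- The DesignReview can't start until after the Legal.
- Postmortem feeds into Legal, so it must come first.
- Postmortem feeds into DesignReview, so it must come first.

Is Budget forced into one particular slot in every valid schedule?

No

Budget can be 9am (e.g. Standup in 8am; Legal in 9am; Budget in 9am; DesignReview in 10am; Postmortem in 8am) or 10am (e.g. Postmortem=8am; Standup=8am; Legal=9am; DesignReview=10am; Budget=10am).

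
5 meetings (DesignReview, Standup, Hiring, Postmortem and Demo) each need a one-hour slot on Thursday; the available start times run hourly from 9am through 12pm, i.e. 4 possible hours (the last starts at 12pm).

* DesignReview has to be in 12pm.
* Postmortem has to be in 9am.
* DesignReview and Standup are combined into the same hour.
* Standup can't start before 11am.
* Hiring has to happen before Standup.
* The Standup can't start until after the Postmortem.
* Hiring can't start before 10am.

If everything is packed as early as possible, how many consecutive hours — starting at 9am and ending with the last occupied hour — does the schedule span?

The precedence chain requires at least 2 distinct hours.
DesignReview can't be placed before 12pm — that is hour 4 counting from 9am — so the schedule must run through at least 4 hours.
4 works (last occupied hour: 12pm): for example DesignReview=12pm; Hiring=10am; Postmortem=9am; Standup=12pm; Demo=9am.

4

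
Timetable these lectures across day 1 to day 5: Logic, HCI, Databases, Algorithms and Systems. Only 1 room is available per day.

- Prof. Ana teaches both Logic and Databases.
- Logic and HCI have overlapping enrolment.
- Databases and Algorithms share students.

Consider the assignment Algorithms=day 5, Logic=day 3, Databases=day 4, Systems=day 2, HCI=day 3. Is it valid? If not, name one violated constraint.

No — it violates: Logic and HCI have overlapping enrolment

Prof. Ana teaches both Logic and Databases — holds.
Logic and HCI have overlapping enrolment — violated.
Databases and Algorithms share students — holds.
Only 1 room is available per day — violated.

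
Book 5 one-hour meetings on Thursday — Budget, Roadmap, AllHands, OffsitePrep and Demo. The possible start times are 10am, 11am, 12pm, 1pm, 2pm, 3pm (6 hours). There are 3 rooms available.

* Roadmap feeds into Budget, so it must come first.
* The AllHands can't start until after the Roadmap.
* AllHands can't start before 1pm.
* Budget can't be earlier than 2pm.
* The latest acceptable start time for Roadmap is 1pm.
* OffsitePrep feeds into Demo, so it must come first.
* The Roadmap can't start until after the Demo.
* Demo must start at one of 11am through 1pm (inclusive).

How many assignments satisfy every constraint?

18

Splitting on Budget: it can be 2pm (9), 3pm (9). Listing each branch's schedules as (Roadmap, AllHands, OffsitePrep, Demo):
Budget=2pm: (12pm,1pm,10am,11am) (12pm,2pm,10am,11am) (12pm,3pm,10am,11am) (1pm,2pm,10am,11am) (1pm,2pm,10am,12pm) (1pm,2pm,11am,12pm) (1pm,3pm,10am,11am) (1pm,3pm,10am,12pm) (1pm,3pm,11am,12pm) — 9.
Budget=3pm: (12pm,1pm,10am,11am) (12pm,2pm,10am,11am) (12pm,3pm,10am,11am) (1pm,2pm,10am,11am) (1pm,2pm,10am,12pm) (1pm,2pm,11am,12pm) (1pm,3pm,10am,11am) (1pm,3pm,10am,12pm) (1pm,3pm,11am,12pm) — 9.
Summing: 9 + 9 = 18.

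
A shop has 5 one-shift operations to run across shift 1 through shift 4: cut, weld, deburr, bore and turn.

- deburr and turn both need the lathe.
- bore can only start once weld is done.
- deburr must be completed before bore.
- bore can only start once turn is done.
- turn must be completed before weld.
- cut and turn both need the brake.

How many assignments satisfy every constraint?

21

Splitting on cut: it can be shift 1 (2), shift 2 (5), shift 3 (7), shift 4 (7). Listing each branch's schedules as (weld, deburr, bore, turn) by shift number:
cut=shift 1: (3,1,4,2) (3,3,4,2) — 2.
cut=shift 2: (2,2,3,1) (2,2,4,1) (2,3,4,1) (3,2,4,1) (3,3,4,1) — 5.
cut=shift 3: (2,2,3,1) (2,2,4,1) (2,3,4,1) (3,1,4,2) (3,2,4,1) (3,3,4,1) (3,3,4,2) — 7.
cut=shift 4: (2,2,3,1) (2,2,4,1) (2,3,4,1) (3,1,4,2) (3,2,4,1) (3,3,4,1) (3,3,4,2) — 7.
Summing: 2 + 5 + 7 + 7 = 21.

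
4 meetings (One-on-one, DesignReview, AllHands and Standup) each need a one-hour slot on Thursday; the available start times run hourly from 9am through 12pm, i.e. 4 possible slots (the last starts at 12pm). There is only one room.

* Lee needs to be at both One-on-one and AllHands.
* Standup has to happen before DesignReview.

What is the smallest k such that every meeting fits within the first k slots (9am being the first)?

4 slots

The precedence chain requires at least 2 distinct slots.
With at most 1 per slot and 4 meetings, at least 4 slots are needed.
4 works (last occupied slot: 12pm): for example AllHands in 12pm; Standup in 9am; DesignReview in 10am; One-on-one in 11am.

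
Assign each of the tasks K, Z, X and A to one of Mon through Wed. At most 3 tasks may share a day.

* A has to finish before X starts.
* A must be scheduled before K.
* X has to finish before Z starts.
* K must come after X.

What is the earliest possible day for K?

Wed

Precedence pushes K to at least Wed.
K at Wed is achievable: X in Tue; K in Wed; Z in Wed; A in Mon.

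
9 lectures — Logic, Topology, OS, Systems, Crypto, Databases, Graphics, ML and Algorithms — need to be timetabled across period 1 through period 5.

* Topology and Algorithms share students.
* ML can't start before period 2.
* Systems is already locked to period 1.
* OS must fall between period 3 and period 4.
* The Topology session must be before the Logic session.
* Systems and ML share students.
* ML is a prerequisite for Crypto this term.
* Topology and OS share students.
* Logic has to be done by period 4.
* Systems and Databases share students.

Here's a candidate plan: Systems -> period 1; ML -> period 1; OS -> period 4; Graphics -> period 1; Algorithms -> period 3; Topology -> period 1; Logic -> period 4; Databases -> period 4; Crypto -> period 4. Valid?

The Topology session must be before the Logic session — holds.
ML is a prerequisite for Crypto this term — holds.
OS must fall between period 3 and period 4 — holds.
ML can't start before period 2 — violated.
Systems is already locked to period 1 — holds.
Systems and Databases share students — holds.
Systems and ML share students — violated.
Topology and Algorithms share students — holds.
Topology and OS share students — holds.
Logic has to be done by period 4 — holds.

Invalid. Systems and ML share students.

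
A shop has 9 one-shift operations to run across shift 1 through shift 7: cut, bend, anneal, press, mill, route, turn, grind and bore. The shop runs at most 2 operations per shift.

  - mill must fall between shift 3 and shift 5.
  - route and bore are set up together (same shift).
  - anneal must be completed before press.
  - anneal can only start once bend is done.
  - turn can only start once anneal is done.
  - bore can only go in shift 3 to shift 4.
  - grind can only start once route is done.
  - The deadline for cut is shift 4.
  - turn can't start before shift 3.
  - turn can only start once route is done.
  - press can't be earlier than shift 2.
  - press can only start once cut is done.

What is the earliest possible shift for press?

Press is available from shift 2; precedence pushes press to at least shift 3.
press at shift 3 is achievable: press in shift 3, bore in shift 4, turn in shift 5, cut in shift 1, bend in shift 1, route in shift 4, mill in shift 3, anneal in shift 2, grind in shift 5.

shift 3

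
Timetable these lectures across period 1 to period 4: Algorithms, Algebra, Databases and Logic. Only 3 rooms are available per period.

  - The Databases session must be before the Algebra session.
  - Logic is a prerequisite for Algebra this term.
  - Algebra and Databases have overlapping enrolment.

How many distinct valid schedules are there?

56

Splitting on Algorithms: it can be period 1 (14), period 2 (14), period 3 (14), period 4 (14). Listing each branch's schedules as (Algebra, Databases, Logic) by period number:
Algorithms=period 1: (2,1,1) (3,1,1) (3,1,2) (3,2,1) (3,2,2) (4,1,1) (4,1,2) (4,1,3) (4,2,1) (4,2,2) (4,2,3) (4,3,1) (4,3,2) (4,3,3) — 14.
Algorithms=period 2: (2,1,1) (3,1,1) (3,1,2) (3,2,1) (3,2,2) (4,1,1) (4,1,2) (4,1,3) (4,2,1) (4,2,2) (4,2,3) (4,3,1) (4,3,2) (4,3,3) — 14.
Algorithms=period 3: (2,1,1) (3,1,1) (3,1,2) (3,2,1) (3,2,2) (4,1,1) (4,1,2) (4,1,3) (4,2,1) (4,2,2) (4,2,3) (4,3,1) (4,3,2) (4,3,3) — 14.
Algorithms=period 4: (2,1,1) (3,1,1) (3,1,2) (3,2,1) (3,2,2) (4,1,1) (4,1,2) (4,1,3) (4,2,1) (4,2,2) (4,2,3) (4,3,1) (4,3,2) (4,3,3) — 14.
Summing: 14 + 14 + 14 + 14 = 56.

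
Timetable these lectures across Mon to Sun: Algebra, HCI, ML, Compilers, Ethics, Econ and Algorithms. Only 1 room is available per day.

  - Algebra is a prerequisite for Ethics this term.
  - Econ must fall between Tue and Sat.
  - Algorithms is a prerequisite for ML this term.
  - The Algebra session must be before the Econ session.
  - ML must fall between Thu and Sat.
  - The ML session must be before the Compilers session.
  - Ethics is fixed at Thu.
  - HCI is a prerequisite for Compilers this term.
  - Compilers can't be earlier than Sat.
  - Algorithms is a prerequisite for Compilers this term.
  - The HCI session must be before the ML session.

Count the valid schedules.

18

Splitting on Algebra: it can be Mon (8), Tue (6), Wed (4). Listing each branch's schedules as (HCI, ML, Compilers, Ethics, Econ, Algorithms):
Algebra=Mon: (Tue,Fri,Sun,Thu,Sat,Wed) (Tue,Sat,Sun,Thu,Wed,Fri) (Tue,Sat,Sun,Thu,Fri,Wed) (Wed,Fri,Sun,Thu,Sat,Tue) (Wed,Sat,Sun,Thu,Tue,Fri) (Wed,Sat,Sun,Thu,Fri,Tue) (Fri,Sat,Sun,Thu,Tue,Wed) (Fri,Sat,Sun,Thu,Wed,Tue) — 8.
Algebra=Tue: (Mon,Fri,Sun,Thu,Sat,Wed) (Mon,Sat,Sun,Thu,Wed,Fri) (Mon,Sat,Sun,Thu,Fri,Wed) (Wed,Fri,Sun,Thu,Sat,Mon) (Wed,Sat,Sun,Thu,Fri,Mon) (Fri,Sat,Sun,Thu,Wed,Mon) — 6.
Algebra=Wed: (Mon,Fri,Sun,Thu,Sat,Tue) (Mon,Sat,Sun,Thu,Fri,Tue) (Tue,Fri,Sun,Thu,Sat,Mon) (Tue,Sat,Sun,Thu,Fri,Mon) — 4.
Summing: 8 + 6 + 4 = 18.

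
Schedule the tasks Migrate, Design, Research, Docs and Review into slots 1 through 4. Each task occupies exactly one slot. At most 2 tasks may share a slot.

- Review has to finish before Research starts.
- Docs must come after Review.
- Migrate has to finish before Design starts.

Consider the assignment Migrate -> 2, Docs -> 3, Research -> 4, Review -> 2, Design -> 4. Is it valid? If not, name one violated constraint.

At most 2 tasks may share a slot — holds.
Migrate has to finish before Design starts — holds.
Docs must come after Review — holds.
Review has to finish before Research starts — holds.

Valid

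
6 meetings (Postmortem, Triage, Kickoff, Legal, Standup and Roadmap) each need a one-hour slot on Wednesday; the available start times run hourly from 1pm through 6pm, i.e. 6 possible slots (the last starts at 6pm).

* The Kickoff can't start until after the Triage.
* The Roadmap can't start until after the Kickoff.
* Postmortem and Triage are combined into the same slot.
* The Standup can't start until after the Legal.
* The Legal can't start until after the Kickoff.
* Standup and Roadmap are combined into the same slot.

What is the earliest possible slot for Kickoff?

2pm

Precedence pushes Kickoff to at least 2pm; downstream work caps Kickoff at 4pm.
Kickoff at 2pm is achievable: Kickoff in 2pm, Roadmap in 4pm, Postmortem in 1pm, Legal in 3pm, Standup in 4pm, Triage in 1pm.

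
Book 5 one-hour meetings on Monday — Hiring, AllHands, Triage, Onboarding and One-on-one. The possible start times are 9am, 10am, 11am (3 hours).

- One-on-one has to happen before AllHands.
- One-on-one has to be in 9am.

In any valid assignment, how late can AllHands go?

11am

Precedence pushes AllHands to at least 10am.
AllHands at 11am is achievable: Triage -> 9am; Hiring -> 9am; One-on-one -> 9am; Onboarding -> 9am; AllHands -> 11am.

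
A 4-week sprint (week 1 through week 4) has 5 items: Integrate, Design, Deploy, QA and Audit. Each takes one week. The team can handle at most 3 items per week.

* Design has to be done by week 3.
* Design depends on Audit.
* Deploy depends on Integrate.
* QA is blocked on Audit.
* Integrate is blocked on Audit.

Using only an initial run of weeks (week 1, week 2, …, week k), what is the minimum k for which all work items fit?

The precedence chain requires at least 3 distinct weeks.
With at most 3 per week and 5 work items, at least 2 weeks are needed.
3 works (last occupied week: week 3): for example QA in week 2; Design in week 2; Deploy in week 3; Audit in week 1; Integrate in week 2.

3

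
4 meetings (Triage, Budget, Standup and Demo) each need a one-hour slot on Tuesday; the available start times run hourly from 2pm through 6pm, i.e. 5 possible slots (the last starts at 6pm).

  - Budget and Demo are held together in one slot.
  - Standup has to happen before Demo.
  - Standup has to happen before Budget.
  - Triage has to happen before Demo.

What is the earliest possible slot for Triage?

Downstream work caps Triage at 5pm.
Triage at 2pm is achievable: Triage -> 2pm; Demo -> 3pm; Standup -> 2pm; Budget -> 3pm.

2pm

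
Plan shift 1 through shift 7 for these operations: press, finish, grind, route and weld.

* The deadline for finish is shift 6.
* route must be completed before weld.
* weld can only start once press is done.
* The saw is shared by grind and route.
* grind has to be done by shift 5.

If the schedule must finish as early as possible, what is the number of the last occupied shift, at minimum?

The precedence chain requires at least 2 distinct shifts.
2 works (last occupied shift: shift 2): for example grind in shift 2; press in shift 1; route in shift 1; finish in shift 1; weld in shift 2.

2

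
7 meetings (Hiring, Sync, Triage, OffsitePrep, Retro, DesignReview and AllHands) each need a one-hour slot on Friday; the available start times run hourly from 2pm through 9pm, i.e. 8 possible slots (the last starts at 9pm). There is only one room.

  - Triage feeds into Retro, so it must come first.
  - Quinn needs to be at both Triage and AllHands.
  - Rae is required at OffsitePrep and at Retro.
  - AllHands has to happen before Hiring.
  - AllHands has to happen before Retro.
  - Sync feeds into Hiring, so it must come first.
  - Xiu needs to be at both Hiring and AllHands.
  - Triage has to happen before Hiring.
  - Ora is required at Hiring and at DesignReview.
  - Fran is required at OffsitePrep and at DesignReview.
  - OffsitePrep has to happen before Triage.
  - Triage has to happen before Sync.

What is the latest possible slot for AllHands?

7pm

Downstream work caps AllHands at 8pm.
AllHands at 7pm is achievable: OffsitePrep -> 2pm, DesignReview -> 5pm, Triage -> 3pm, Retro -> 9pm, Hiring -> 8pm, Sync -> 4pm, AllHands -> 7pm.
Nothing later works — the conflict and capacity constraints rule out every slot after 7pm.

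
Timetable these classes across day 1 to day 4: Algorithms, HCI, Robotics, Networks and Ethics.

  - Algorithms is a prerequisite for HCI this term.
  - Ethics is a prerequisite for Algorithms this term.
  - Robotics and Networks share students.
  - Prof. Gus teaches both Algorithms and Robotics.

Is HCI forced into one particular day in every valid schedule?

No

HCI can be day 3 (e.g. Algorithms -> day 2; Networks -> day 2; HCI -> day 3; Ethics -> day 1; Robotics -> day 1) or day 4 (e.g. HCI -> day 4; Robotics -> day 1; Algorithms -> day 2; Ethics -> day 1; Networks -> day 2).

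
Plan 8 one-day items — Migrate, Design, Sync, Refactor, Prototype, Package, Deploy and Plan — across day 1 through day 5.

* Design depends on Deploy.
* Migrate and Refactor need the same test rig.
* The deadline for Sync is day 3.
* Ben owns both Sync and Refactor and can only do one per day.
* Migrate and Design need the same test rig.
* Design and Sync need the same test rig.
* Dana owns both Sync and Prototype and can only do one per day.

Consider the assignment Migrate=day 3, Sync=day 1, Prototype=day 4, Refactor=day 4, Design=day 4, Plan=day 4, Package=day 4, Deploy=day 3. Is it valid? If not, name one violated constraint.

Dana owns both Sync and Prototype and can only do one per day — holds.
Design depends on Deploy — holds.
Migrate and Design need the same test rig — holds.
Design and Sync need the same test rig — holds.
Ben owns both Sync and Refactor and can only do one per day — holds.
The deadline for Sync is day 3 — holds.
Migrate and Refactor need the same test rig — holds.

Yes, all constraints hold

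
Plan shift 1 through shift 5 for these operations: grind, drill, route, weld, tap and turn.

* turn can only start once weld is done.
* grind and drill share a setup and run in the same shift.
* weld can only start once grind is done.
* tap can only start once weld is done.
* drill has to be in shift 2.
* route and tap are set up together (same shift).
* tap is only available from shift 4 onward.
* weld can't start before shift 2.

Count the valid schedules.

5

Splitting on route: it can be shift 4 (2), shift 5 (3). Listing each branch's schedules as (grind, drill, weld, tap, turn) by shift number:
route=shift 4: (2,2,3,4,4) (2,2,3,4,5) — 2.
route=shift 5: (2,2,3,5,4) (2,2,3,5,5) (2,2,4,5,5) — 3.
Summing: 2 + 3 = 5.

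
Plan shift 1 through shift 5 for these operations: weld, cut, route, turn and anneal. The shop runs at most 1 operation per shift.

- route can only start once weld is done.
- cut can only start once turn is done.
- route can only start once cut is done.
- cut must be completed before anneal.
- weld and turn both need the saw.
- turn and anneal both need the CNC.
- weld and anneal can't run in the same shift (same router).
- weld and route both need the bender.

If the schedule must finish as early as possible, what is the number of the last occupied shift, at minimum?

The precedence chain requires at least 3 distinct shifts.
With at most 1 per shift and 5 operations, at least 5 shifts are needed.
5 works (last occupied shift: shift 5): for example route in shift 4, weld in shift 3, cut in shift 2, turn in shift 1, anneal in shift 5.

shift 5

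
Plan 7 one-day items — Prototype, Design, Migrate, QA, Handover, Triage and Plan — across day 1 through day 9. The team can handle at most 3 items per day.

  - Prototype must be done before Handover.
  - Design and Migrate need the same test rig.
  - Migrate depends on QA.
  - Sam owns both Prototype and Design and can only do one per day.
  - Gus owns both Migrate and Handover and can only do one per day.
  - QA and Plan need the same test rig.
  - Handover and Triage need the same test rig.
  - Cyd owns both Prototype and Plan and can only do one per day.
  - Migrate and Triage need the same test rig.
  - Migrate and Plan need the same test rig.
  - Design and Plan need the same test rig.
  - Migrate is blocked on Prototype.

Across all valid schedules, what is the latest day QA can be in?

day 8

Downstream work caps QA at day 8.
QA at day 8 is achievable: Prototype -> day 1, Handover -> day 2, Plan -> day 3, Design -> day 2, Migrate -> day 9, Triage -> day 1, QA -> day 8.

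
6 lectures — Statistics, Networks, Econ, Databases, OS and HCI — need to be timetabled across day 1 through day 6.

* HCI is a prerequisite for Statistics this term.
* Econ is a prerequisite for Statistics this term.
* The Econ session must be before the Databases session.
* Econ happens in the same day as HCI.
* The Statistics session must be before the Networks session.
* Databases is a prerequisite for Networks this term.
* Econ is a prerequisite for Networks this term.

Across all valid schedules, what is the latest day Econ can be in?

Downstream work caps Econ at day 4.
Econ at day 4 is achievable: Networks -> day 6; HCI -> day 4; OS -> day 1; Statistics -> day 5; Econ -> day 4; Databases -> day 5.

day 4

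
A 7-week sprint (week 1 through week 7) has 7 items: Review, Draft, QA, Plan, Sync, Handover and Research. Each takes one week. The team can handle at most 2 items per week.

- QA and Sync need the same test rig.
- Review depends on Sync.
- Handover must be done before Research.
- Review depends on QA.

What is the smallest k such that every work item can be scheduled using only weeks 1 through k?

The precedence chain requires at least 2 distinct weeks.
With at most 2 per week and 7 work items, at least 4 weeks are needed.
4 works (last occupied week: week 4): for example Handover in week 1; QA in week 1; Research in week 2; Plan in week 4; Draft in week 3; Sync in week 2; Review in week 3.

4 weeks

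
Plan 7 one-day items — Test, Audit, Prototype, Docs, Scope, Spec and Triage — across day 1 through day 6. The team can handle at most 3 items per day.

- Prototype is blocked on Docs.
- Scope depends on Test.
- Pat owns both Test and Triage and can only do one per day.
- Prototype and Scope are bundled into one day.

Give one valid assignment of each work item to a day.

Test -> day 1, Prototype -> day 2, Spec -> day 2, Scope -> day 2, Triage -> day 3, Docs -> day 1, Audit -> day 1

Checking: Docs(day 1) before Prototype(day 2); Test(day 1) before Scope(day 2); Test(day 1) != Triage(day 3); Prototype = Scope = day 2; max 3 per day (cap 3).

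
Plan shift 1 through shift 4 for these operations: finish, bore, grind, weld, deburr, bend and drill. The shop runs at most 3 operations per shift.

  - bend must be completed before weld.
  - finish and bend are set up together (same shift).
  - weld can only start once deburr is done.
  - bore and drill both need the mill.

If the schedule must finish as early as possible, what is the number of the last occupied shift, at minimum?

3

The precedence chain requires at least 2 distinct shifts.
With at most 3 per shift and 7 operations, at least 3 shifts are needed.
3 works (last occupied shift: shift 3): for example finish in shift 1, bore in shift 2, weld in shift 2, deburr in shift 1, grind in shift 2, bend in shift 1, drill in shift 3.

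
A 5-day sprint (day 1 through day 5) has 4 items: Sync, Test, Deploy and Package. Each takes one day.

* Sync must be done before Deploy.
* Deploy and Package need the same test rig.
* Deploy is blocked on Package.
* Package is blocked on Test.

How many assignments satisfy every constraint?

35

Splitting on Sync: it can be day 1 (10), day 2 (10), day 3 (9), day 4 (6). Listing each branch's schedules as (Test, Deploy, Package) by day number:
Sync=day 1: (1,3,2) (1,4,2) (1,4,3) (1,5,2) (1,5,3) (1,5,4) (2,4,3) (2,5,3) (2,5,4) (3,5,4) — 10.
Sync=day 2: (1,3,2) (1,4,2) (1,4,3) (1,5,2) (1,5,3) (1,5,4) (2,4,3) (2,5,3) (2,5,4) (3,5,4) — 10.
Sync=day 3: (1,4,2) (1,4,3) (1,5,2) (1,5,3) (1,5,4) (2,4,3) (2,5,3) (2,5,4) (3,5,4) — 9.
Sync=day 4: (1,5,2) (1,5,3) (1,5,4) (2,5,3) (2,5,4) (3,5,4) — 6.
Summing: 10 + 10 + 9 + 6 = 35.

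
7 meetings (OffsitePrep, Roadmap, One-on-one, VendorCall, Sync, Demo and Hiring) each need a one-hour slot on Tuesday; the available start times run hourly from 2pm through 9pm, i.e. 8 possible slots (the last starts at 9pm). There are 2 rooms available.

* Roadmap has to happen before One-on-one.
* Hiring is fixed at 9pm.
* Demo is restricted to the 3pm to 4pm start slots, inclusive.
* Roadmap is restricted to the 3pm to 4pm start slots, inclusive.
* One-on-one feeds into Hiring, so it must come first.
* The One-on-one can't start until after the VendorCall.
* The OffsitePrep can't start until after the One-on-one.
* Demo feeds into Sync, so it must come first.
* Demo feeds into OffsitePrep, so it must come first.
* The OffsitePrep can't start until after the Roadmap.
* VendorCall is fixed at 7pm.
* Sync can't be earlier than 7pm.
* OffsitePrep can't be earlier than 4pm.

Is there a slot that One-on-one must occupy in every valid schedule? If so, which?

8pm

VendorCall is fixed at 7pm and must come before One-on-one, so One-on-one is at least 8pm.
Hiring is fixed at 9pm and must come after One-on-one, so One-on-one is at most 8pm.
So One-on-one must be 8pm.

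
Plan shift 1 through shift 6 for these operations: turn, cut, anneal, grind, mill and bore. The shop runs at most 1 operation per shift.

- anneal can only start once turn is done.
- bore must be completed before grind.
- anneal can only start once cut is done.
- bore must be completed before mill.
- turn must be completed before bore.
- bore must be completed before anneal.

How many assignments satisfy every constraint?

Splitting on turn: it can be shift 1 (18), shift 2 (6). Listing each branch's schedules as (cut, anneal, grind, mill, bore) by shift number:
turn=shift 1: (2,4,5,6,3) (2,4,6,5,3) (2,5,4,6,3) (2,5,6,4,3) (2,6,4,5,3) (2,6,5,4,3) (3,4,5,6,2) (3,4,6,5,2) (3,5,4,6,2) (3,5,6,4,2) (3,6,4,5,2) (3,6,5,4,2) (4,5,3,6,2) (4,5,6,3,2) (4,6,3,5,2) (4,6,5,3,2) (5,6,3,4,2) (5,6,4,3,2) — 18.
turn=shift 2: (1,4,5,6,3) (1,4,6,5,3) (1,5,4,6,3) (1,5,6,4,3) (1,6,4,5,3) (1,6,5,4,3) — 6.
Summing: 18 + 6 = 24.

24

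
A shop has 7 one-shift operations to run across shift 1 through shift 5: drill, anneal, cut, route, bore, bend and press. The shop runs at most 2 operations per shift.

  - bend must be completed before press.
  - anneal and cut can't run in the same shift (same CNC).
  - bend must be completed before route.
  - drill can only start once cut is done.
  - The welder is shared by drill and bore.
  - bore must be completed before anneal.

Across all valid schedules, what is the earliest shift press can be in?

Precedence pushes press to at least shift 2.
press at shift 2 is achievable: anneal=shift 4; drill=shift 2; press=shift 2; bore=shift 3; bend=shift 1; cut=shift 1; route=shift 3.

shift 2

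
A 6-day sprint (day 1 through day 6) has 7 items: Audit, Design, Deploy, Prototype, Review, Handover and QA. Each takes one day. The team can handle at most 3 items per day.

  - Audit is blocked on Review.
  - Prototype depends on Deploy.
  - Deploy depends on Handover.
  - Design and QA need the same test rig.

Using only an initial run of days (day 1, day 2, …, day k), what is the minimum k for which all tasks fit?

3 days

The precedence chain requires at least 3 distinct days.
With at most 3 per day and 7 tasks, at least 3 days are needed.
3 works (last occupied day: day 3): for example Handover=day 1, Prototype=day 3, Audit=day 2, Deploy=day 2, QA=day 2, Design=day 1, Review=day 1.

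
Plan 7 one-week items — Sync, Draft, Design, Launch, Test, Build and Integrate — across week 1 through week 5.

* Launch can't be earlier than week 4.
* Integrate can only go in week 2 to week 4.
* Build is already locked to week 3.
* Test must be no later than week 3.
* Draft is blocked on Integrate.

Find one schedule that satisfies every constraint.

Draft in week 3; Launch in week 4; Build in week 3; Sync in week 1; Integrate in week 2; Test in week 1; Design in week 1

Checking: Integrate(week 2) before Draft(week 3); Launch=week 4 in [week 4,week 5]; Integrate=week 2 in [week 2,week 4]; Build=week 3 in [week 3,week 3]; Test=week 1 in [week 1,week 3].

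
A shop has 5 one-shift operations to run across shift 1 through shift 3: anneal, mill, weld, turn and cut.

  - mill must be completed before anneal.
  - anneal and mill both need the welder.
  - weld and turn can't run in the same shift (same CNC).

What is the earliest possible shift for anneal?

Precedence pushes anneal to at least shift 2.
anneal at shift 2 is achievable: anneal=shift 2; weld=shift 1; mill=shift 1; turn=shift 2; cut=shift 1.

shift 2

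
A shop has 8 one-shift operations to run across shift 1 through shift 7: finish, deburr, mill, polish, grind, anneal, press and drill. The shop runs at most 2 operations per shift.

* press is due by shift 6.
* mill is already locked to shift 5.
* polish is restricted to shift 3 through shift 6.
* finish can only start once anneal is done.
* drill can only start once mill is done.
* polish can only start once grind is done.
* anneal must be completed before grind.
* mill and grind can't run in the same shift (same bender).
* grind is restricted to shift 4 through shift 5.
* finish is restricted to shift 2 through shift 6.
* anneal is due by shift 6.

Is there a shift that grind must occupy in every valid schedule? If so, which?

grind's window is shift 4–shift 5.
mill is fixed at shift 5, and grind can't share a shift with mill.
So grind must be shift 4.

shift 4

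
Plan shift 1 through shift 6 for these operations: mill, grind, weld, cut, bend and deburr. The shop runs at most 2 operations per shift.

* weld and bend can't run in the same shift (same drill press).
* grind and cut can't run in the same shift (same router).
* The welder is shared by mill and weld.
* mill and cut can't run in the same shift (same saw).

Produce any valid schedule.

weld in shift 2; cut in shift 2; deburr in shift 3; bend in shift 3; mill in shift 1; grind in shift 1

Checking: weld(shift 2) != bend(shift 3); mill(shift 1) != weld(shift 2); grind(shift 1) != cut(shift 2); mill(shift 1) != cut(shift 2); max 2 per shift (cap 2).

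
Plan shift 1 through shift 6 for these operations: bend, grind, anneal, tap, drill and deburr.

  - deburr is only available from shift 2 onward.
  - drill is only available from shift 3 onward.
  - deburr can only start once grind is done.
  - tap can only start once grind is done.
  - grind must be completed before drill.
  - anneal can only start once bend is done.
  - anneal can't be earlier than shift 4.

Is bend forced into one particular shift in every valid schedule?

No

bend can be shift 1 (e.g. bend in shift 1, deburr in shift 2, tap in shift 2, anneal in shift 4, drill in shift 3, grind in shift 1) or shift 2 (e.g. bend=shift 2, anneal=shift 4, tap=shift 2, drill=shift 3, deburr=shift 2, grind=shift 1).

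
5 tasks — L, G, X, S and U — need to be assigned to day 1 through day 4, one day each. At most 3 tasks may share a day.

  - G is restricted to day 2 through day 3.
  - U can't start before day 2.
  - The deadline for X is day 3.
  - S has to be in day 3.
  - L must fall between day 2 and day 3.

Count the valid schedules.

Splitting on L: it can be day 2 (16), day 3 (12). Listing each branch's schedules as (G, X, S, U) by day number:
L=day 2: (2,1,3,2) (2,1,3,3) (2,1,3,4) (2,2,3,3) (2,2,3,4) (2,3,3,2) (2,3,3,3) (2,3,3,4) (3,1,3,2) (3,1,3,3) (3,1,3,4) (3,2,3,2) (3,2,3,3) (3,2,3,4) (3,3,3,2) (3,3,3,4) — 16.
L=day 3: (2,1,3,2) (2,1,3,3) (2,1,3,4) (2,2,3,2) (2,2,3,3) (2,2,3,4) (2,3,3,2) (2,3,3,4) (3,1,3,2) (3,1,3,4) (3,2,3,2) (3,2,3,4) — 12.
Summing: 16 + 12 = 28.

28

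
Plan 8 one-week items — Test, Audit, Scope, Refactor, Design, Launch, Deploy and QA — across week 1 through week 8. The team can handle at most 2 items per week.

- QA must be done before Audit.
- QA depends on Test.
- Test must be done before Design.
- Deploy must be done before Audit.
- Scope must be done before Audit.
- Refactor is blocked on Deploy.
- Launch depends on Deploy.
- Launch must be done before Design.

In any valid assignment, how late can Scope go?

week 7

Downstream work caps Scope at week 7.
Scope at week 7 is achievable: Deploy=week 1, Launch=week 2, Design=week 3, Test=week 1, Refactor=week 3, QA=week 2, Audit=week 8, Scope=week 7.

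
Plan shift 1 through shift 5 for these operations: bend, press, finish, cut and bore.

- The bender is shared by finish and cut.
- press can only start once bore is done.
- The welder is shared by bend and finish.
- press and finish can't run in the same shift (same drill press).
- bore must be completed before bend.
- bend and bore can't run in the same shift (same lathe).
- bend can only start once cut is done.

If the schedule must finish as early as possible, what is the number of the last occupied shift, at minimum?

3

The precedence chain requires at least 2 distinct shifts.
Could 2 shifts be enough, i.e. nothing placed later than shift 2? No: bend must come after cut (at shift 1 or later) → {shift 2}; cut must come before bend (at shift 2 or earlier) → {shift 1}; bore must come before bend (at shift 2 or earlier) → {shift 1}; press must come after bore (at shift 1 or later) → {shift 2}; finish can't share with cut (shift 1) → {shift 2}; finish can't share with press (shift 2) → nothing is left.
So 2 shifts is not enough.
3 works (last occupied shift: shift 3): for example bore in shift 1; press in shift 2; finish in shift 3; cut in shift 1; bend in shift 2.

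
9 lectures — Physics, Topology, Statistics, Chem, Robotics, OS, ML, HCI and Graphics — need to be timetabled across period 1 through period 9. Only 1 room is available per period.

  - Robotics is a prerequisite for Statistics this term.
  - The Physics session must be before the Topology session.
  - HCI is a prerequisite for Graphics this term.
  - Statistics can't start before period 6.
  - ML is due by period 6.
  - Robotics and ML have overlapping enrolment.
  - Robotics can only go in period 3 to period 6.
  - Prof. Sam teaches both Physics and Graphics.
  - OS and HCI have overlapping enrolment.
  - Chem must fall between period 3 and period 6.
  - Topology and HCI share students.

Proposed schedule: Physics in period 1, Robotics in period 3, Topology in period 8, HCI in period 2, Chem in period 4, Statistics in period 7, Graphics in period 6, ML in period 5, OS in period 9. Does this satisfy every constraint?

Yes

Only 1 room is available per period — holds.
Robotics is a prerequisite for Statistics this term — holds.
Robotics and ML have overlapping enrolment — holds.
Statistics can't start before period 6 — holds.
Chem must fall between period 3 and period 6 — holds.
Topology and HCI share students — holds.
ML is due by period 6 — holds.
The Physics session must be before the Topology session — holds.
Robotics can only go in period 3 to period 6 — holds.
OS and HCI have overlapping enrolment — holds.
HCI is a prerequisite for Graphics this term — holds.
Prof. Sam teaches both Physics and Graphics — holds.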